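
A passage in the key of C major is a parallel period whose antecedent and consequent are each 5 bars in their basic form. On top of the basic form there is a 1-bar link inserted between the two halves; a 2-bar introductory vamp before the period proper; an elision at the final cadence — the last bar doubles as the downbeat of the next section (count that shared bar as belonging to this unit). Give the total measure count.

Basic parallel period: 5 + 5 = 10 bars.
10 (basic form) + 1 (link) + 2 (introduction) = 13.
The elision shares a bar with the next section but does not change this unit's count.

13 measures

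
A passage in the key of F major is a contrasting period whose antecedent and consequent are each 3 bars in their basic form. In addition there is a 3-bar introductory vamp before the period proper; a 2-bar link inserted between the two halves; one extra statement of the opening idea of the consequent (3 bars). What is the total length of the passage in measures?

Basic contrasting period: 3 + 3 = 6 bars.
6 (basic form) + 3 (introduction) + 2 (link) + 3 (extra statement) = 14.

14 measures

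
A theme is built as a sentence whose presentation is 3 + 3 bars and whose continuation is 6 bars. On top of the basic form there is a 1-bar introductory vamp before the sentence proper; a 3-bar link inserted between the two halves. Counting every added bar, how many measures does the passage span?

16 measures

Basic sentence: 3 + 3 + 6 = 12 bars.
12 (basic form) + 1 (introduction) + 3 (link) = 16.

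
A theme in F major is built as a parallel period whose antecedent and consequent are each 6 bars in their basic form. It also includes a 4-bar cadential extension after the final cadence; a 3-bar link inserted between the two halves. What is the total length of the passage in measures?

19 measures

Basic parallel period: 6 + 6 = 12 bars.
12 (basic form) + 4 (cadential extension) + 3 (link) = 19.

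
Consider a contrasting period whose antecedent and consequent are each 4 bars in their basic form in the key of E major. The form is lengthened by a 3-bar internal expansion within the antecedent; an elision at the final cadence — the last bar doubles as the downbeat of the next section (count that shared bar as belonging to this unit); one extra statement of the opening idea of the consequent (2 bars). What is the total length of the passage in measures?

Basic contrasting period: 4 + 4 = 8 bars.
8 (basic form) + 3 (internal expansion) + 2 (extra statement) = 13.
The elision shares a bar with the next section but does not change this unit's count.

13 measures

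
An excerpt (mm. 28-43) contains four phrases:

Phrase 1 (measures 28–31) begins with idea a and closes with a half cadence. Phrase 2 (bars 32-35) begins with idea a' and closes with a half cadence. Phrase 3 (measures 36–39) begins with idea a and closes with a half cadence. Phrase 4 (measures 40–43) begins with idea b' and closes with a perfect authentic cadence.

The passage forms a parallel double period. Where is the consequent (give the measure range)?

measures 36–43

In a double period the four phrases pair into a large antecedent (phrases 1–2, ending half cadence) and a large consequent (phrases 3–4, ending perfect authentic cadence). The consequent spans bars 36-43.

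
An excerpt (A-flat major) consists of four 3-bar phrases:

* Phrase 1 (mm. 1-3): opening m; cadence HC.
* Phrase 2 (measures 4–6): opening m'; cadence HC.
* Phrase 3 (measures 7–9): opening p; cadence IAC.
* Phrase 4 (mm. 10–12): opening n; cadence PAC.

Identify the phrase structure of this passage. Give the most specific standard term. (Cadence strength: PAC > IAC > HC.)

Four phrases in two halves: the first half (mm. 1–6) ends with a half cadence, the second (mm. 7–12) with a perfect authentic cadence — a large antecedent–consequent pair, i.e. a double period.
Phrase 3 begins with different material from phrase 1, making it contrasting.

contrasting double period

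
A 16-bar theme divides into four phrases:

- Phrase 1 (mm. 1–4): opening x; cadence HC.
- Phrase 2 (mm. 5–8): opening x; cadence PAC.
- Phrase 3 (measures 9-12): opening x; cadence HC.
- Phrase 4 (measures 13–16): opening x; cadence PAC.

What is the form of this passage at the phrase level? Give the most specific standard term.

repeated period

The cadence pattern HC–PAC–HC–PAC is weak–strong twice, and phrases 3–4 restate phrases 1–2: a period heard twice, not a double period (which would end weakly at phrase 2).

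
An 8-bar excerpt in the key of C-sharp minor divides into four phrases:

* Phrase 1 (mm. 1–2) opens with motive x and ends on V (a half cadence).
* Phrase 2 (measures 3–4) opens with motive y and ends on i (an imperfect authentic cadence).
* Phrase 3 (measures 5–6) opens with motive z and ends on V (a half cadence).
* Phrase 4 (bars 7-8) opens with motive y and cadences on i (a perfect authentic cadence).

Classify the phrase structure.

Four phrases in two halves: the first half (mm. 1-4) ends with an imperfect authentic cadence, the second (measures 5–8) with a perfect authentic cadence — a large antecedent–consequent pair, i.e. a double period.
Phrase 3 begins with different material from phrase 1, making it contrasting.

contrasting double period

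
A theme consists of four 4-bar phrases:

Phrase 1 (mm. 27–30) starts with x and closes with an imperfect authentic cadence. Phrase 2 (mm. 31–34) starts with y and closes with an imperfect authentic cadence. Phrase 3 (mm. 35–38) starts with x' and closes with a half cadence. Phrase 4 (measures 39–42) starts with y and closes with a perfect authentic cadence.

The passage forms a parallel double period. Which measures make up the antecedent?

measures 27–34

In a double period the four phrases pair into a large antecedent (phrases 1–2, ending imperfect authentic cadence) and a large consequent (phrases 3–4, ending perfect authentic cadence). The antecedent spans measures 27–34.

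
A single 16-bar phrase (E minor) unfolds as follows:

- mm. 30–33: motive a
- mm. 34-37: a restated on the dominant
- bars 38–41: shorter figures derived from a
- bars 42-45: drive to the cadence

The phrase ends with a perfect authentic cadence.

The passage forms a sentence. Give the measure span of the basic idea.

The presentation of a sentence is the basic idea (bars 30–33) plus its repetition (measures 34–37); the basic idea is therefore mm. 30–33.

measures 30–33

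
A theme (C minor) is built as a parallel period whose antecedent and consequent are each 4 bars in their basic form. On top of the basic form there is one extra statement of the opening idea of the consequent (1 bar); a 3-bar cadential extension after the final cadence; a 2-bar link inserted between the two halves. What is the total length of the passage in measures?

14 measures

Basic parallel period: 4 + 4 = 8 bars.
8 (basic form) + 1 (extra statement) + 3 (cadential extension) + 2 (link) = 14.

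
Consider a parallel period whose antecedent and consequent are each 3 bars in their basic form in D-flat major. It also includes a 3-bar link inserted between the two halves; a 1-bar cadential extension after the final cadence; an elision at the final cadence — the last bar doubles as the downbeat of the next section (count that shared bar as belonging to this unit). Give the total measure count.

10 measures

Basic parallel period: 3 + 3 = 6 bars.
6 (basic form) + 3 (link) + 1 (cadential extension) = 10.
The elision shares a bar with the next section but does not change this unit's count.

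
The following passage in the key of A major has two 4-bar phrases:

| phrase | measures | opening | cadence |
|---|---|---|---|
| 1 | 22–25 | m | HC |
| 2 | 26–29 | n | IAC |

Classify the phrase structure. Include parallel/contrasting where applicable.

Phrase 1 ends with a half cadence (weaker) and phrase 2 with an imperfect authentic cadence (stronger): antecedent + consequent = a period.
The two phrases open with different material (m / n), so the period is contrasting.

contrasting period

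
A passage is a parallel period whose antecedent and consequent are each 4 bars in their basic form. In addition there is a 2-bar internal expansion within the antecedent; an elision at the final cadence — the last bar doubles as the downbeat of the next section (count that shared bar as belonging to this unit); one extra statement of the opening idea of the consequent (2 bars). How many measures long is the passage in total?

12 measures

Basic parallel period: 4 + 4 = 8 bars.
8 (basic form) + 2 (internal expansion) + 2 (extra statement) = 12.
The elision shares a bar with the next section but does not change this unit's count.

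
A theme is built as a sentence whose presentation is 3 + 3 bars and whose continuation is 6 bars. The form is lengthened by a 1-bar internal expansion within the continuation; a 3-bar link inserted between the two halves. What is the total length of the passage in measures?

Basic sentence: 3 + 3 + 6 = 12 bars.
12 (basic form) + 1 (internal expansion) + 3 (link) = 16.

16 measures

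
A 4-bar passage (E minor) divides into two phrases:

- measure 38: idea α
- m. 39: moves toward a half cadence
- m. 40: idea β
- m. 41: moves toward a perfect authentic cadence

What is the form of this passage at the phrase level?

contrasting period

Phrase 1 ends with a half cadence (weaker) and phrase 2 with a perfect authentic cadence (stronger): antecedent + consequent = a period.
The two phrases open with different material (α / β), so the period is contrasting.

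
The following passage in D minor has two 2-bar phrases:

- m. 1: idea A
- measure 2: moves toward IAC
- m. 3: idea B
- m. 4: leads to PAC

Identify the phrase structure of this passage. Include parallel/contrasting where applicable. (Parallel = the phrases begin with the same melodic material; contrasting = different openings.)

contrasting period

Phrase 1 ends with an imperfect authentic cadence (weaker) and phrase 2 with a perfect authentic cadence (stronger): antecedent + consequent = a period.
The two phrases open with different material (A / B), so the period is contrasting.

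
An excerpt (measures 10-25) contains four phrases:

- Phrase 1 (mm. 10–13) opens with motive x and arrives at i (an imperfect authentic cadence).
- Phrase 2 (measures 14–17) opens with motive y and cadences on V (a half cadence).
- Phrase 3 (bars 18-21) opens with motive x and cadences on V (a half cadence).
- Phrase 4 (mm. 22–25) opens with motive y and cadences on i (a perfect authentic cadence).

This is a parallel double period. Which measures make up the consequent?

In a double period the first pair of phrases (ending half cadence) is the large antecedent and the second pair (ending perfect authentic cadence) is the large consequent; the consequent is measures 18–25.

measures 18–25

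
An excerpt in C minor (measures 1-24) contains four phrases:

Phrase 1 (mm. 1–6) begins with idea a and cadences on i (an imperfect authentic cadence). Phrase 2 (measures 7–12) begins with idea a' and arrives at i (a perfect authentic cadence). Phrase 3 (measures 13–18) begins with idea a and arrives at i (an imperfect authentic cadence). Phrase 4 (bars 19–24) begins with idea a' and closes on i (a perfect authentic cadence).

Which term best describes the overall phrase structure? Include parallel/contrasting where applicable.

repeated period

The cadence pattern IAC–PAC–IAC–PAC is weak–strong twice, and phrases 3–4 restate phrases 1–2: a period heard twice, not a double period (which would end weakly at phrase 2).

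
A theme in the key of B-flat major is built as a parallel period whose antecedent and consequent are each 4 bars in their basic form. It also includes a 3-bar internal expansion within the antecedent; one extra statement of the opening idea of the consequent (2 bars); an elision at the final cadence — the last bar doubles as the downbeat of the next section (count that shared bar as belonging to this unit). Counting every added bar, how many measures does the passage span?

13 measures

Basic parallel period: 4 + 4 = 8 bars.
8 (basic form) + 3 (internal expansion) + 2 (extra statement) = 13.
The elision shares a bar with the next section but does not change this unit's count.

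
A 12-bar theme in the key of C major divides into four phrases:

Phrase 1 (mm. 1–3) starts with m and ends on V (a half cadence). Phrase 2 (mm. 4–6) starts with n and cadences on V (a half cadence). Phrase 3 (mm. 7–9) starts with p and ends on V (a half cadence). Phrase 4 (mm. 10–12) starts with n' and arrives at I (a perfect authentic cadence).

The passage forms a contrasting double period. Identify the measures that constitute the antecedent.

In a double period the four phrases pair into a large antecedent (phrases 1–2, ending half cadence) and a large consequent (phrases 3–4, ending perfect authentic cadence). The antecedent spans bars 1–6.

measures 1–6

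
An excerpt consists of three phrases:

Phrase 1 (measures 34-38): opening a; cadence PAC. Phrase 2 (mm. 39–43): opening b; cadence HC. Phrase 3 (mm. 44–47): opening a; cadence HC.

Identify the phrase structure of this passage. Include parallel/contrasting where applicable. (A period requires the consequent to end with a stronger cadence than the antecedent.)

phrase group

The final phrase closes with a half cadence, which is not stronger than the preceding half cadence; the 3 phrases lack an overall antecedent–consequent design and so form a phrase group.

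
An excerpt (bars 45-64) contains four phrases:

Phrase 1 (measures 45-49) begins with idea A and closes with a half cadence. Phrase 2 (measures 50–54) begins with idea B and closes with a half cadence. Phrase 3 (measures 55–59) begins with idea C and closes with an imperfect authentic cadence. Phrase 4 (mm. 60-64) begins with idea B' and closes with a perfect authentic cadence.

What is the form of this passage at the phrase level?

Four phrases in two halves: the first half (measures 45–54) ends with a half cadence, the second (bars 55-64) with a perfect authentic cadence — a large antecedent–consequent pair, i.e. a double period.
Phrase 3 begins with different material from phrase 1, making it contrasting.

contrasting double period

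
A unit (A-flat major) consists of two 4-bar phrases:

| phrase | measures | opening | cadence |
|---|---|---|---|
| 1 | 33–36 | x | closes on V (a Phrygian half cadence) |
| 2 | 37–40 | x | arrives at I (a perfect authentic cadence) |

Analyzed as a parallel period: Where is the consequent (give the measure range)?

The antecedent is the phrase ending with the weaker cadence (Phrygian half cadence, phrase 1) and the consequent the one ending more conclusively (perfect authentic cadence, phrase 2); the consequent is measures 37-40.

measures 37–40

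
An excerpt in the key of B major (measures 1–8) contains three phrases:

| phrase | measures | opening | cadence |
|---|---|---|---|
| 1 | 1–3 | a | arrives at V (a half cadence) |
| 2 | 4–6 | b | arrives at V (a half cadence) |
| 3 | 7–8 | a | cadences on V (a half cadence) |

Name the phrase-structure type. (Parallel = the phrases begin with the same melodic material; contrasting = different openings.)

The final phrase closes with a half cadence, which is not stronger than the preceding half cadence; the 3 phrases lack an overall antecedent–consequent design and so form a phrase group.

phrase group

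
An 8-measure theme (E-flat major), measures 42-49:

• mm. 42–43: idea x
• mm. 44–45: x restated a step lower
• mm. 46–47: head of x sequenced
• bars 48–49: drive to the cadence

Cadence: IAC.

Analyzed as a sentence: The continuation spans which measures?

After the presentation (mm. 42–45), the continuation covers the fragmentation through the cadence: bars 46–49.

measures 46–49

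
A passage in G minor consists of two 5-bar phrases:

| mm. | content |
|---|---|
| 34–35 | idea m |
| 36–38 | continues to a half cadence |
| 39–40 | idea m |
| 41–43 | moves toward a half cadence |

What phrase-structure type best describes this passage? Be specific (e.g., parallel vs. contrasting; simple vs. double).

Both phrases have the same opening (m) and the same cadence (half cadence): the second is a restatement, not a consequent, so this is a repeated phrase rather than a period.

repeated phrase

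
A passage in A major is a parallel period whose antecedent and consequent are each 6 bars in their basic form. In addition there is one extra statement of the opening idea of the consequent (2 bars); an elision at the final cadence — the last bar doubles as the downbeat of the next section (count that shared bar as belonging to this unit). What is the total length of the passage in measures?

Basic parallel period: 6 + 6 = 12 bars.
12 (basic form) + 2 (extra statement) = 14.
The elision shares a bar with the next section but does not change this unit's count.

14 measures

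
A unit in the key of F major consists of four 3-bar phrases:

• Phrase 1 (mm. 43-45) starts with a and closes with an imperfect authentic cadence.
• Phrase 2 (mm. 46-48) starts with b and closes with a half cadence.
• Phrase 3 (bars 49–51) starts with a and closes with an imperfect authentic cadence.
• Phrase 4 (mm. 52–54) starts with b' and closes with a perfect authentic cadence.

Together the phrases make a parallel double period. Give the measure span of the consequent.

In a double period the first pair of phrases (ending half cadence) is the large antecedent and the second pair (ending perfect authentic cadence) is the large consequent; the consequent is measures 49–54.

measures 49–54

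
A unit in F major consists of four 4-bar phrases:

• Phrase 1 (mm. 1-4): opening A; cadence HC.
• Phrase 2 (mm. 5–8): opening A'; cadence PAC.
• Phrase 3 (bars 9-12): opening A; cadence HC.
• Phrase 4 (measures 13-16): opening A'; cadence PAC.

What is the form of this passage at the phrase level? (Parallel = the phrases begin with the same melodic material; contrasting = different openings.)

The cadence pattern HC–PAC–HC–PAC is weak–strong twice, and phrases 3–4 restate phrases 1–2: a period heard twice, not a double period (which would end weakly at phrase 2).

repeated period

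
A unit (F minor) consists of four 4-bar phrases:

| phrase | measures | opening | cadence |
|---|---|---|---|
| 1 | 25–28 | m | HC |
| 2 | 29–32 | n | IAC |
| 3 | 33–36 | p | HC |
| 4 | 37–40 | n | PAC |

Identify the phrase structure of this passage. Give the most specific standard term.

contrasting double period

Four phrases in two halves: the first half (mm. 25–32) ends with an imperfect authentic cadence, the second (mm. 33–40) with a perfect authentic cadence — a large antecedent–consequent pair, i.e. a double period.
Phrase 3 begins with different material from phrase 1, making it contrasting.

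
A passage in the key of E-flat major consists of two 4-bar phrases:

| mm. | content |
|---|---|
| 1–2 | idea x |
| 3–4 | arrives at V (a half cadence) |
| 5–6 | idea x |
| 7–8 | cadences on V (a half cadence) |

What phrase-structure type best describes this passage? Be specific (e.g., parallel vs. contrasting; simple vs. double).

repeated phrase

Both phrases have the same opening (x) and the same cadence (half cadence): the second is a restatement, not a consequent, so this is a repeated phrase rather than a period.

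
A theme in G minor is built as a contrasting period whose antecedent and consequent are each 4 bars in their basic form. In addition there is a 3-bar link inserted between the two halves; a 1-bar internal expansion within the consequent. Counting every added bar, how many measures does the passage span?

12 measures

Basic contrasting period: 4 + 4 = 8 bars.
8 (basic form) + 3 (link) + 1 (internal expansion) = 12.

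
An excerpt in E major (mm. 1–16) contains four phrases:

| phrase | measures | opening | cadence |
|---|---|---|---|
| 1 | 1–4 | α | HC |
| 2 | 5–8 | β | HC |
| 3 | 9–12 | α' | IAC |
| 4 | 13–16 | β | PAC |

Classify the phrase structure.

Four phrases in two halves: the first half (mm. 1–8) ends with a half cadence, the second (mm. 9-16) with a perfect authentic cadence — a large antecedent–consequent pair, i.e. a double period.
Phrase 3 begins with the same material as phrase 1, making it parallel.

parallel double period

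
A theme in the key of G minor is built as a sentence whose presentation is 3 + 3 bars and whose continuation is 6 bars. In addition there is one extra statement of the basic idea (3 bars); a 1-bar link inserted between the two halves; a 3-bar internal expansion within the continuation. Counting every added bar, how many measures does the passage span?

19 measures

Basic sentence: 3 + 3 + 6 = 12 bars.
12 (basic form) + 3 (extra statement) + 1 (link) + 3 (internal expansion) = 19.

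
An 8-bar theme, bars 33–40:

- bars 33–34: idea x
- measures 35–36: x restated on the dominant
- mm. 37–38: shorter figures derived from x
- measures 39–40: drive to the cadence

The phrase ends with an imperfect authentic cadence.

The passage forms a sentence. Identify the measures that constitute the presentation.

measures 33–36

The presentation of a sentence is the basic idea (mm. 33-34) plus its repetition (mm. 35–36); the presentation is therefore bars 33–36.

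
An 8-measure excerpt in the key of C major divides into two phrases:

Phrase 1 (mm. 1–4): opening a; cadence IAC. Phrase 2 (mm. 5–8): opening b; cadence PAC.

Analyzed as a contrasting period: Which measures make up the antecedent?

The antecedent is the phrase ending with the weaker cadence (imperfect authentic cadence, phrase 1) and the consequent the one ending more conclusively (perfect authentic cadence, phrase 2); the antecedent is bars 1-4.

measures 1–4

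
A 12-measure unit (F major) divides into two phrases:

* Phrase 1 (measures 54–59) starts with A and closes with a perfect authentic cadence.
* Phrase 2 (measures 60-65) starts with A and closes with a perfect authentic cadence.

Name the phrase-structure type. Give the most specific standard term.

Both phrases have the same opening (A) and the same cadence (perfect authentic cadence): the second is a restatement, not a consequent, so this is a repeated phrase rather than a period.

repeated phrase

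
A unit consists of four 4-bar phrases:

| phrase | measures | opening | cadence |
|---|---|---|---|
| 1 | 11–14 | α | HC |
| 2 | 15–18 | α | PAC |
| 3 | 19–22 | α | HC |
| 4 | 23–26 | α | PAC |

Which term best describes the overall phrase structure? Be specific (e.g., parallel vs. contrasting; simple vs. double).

repeated period

The cadence pattern HC–PAC–HC–PAC is weak–strong twice, and phrases 3–4 restate phrases 1–2: a period heard twice, not a double period (which would end weakly at phrase 2).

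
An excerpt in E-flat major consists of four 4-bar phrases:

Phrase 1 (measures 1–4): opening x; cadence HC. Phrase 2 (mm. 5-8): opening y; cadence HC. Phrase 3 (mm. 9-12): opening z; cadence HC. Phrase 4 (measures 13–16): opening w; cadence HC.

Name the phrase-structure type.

Phrase 4 ends with a half cadence, no stronger than phrase 2's half cadence, so the four phrases do not form a double period; nor do phrases 3–4 duplicate 1–2, so it is not a repeated period. With no phrase reaching a conclusive cadence, the passage is a phrase group.

phrase group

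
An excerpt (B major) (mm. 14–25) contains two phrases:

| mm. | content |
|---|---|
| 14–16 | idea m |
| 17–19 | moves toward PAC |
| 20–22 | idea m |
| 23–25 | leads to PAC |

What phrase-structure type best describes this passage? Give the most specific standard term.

Both phrases have the same opening (m) and the same cadence (perfect authentic cadence): the second is a restatement, not a consequent, so this is a repeated phrase rather than a period.

repeated phrase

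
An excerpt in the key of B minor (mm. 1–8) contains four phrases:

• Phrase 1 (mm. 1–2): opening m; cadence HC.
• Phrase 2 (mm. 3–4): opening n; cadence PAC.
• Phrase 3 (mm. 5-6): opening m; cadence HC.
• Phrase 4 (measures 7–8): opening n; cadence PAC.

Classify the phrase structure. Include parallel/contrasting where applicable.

repeated period

The cadence pattern HC–PAC–HC–PAC is weak–strong twice, and phrases 3–4 restate phrases 1–2: a period heard twice, not a double period (which would end weakly at phrase 2).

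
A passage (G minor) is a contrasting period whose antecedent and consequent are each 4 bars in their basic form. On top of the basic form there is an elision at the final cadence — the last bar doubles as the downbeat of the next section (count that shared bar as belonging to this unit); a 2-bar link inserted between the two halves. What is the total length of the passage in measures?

10 measures

Basic contrasting period: 4 + 4 = 8 bars.
8 (basic form) + 2 (link) = 10.
The elision shares a bar with the next section but does not change this unit's count.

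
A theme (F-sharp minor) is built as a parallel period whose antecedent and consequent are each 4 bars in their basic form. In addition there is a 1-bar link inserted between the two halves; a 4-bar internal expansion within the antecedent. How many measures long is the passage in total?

Basic parallel period: 4 + 4 = 8 bars.
8 (basic form) + 1 (link) + 4 (internal expansion) = 13.

13 measures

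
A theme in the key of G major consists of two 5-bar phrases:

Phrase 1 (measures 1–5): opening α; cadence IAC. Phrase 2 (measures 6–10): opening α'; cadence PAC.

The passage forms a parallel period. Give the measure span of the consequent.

The phrase ending with the weaker cadence (imperfect authentic cadence) is the antecedent; the one ending more conclusively (perfect authentic cadence) is the consequent. The consequent is measures 6–10.

measures 6–10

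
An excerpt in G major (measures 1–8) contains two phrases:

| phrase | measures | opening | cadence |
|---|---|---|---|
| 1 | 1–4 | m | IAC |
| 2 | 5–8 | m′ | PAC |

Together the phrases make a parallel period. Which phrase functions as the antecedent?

phrase 1

The phrase ending with the weaker cadence (imperfect authentic cadence) is the antecedent; the one ending more conclusively (perfect authentic cadence) is the consequent. The antecedent is phrase 1.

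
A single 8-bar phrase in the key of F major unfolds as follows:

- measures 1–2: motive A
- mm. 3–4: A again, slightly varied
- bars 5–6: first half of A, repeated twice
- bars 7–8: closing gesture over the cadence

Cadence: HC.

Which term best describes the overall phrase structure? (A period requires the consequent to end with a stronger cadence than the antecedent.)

sentence

Basic idea (mm. 1-2) + its repetition (measures 3-4) form the presentation; fragmentation and cadence (mm. 5–8) form the continuation — the 8-bar whole is a sentence.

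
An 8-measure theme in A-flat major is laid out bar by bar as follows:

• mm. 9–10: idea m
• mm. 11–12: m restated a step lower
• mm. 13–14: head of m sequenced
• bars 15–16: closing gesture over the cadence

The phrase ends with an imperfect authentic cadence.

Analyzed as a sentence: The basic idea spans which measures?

The presentation of a sentence is the basic idea (mm. 9–10) plus its repetition (measures 11–12); the basic idea is therefore bars 9-10.

measures 9–10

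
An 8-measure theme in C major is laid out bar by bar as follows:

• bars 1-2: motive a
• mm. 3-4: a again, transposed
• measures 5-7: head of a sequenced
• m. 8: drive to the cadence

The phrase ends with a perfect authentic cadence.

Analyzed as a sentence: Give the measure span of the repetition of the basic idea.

measures 3–4

The presentation of a sentence is the basic idea (mm. 1-2) plus its repetition (bars 3–4); the repetition of the basic idea is therefore bars 3-4.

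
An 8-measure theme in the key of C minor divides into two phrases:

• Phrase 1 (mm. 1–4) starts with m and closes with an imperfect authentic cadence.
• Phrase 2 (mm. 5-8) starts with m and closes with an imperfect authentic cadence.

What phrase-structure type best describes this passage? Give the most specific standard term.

Both phrases have the same opening (m) and the same cadence (imperfect authentic cadence): the second is a restatement, not a consequent, so this is a repeated phrase rather than a period.

repeated phrase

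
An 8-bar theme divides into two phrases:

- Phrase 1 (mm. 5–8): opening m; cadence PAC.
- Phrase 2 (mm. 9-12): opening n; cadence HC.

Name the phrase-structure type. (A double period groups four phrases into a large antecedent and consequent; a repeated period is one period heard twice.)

phrase group

The second phrase closes with a half cadence, which is not stronger than the first phrase's perfect authentic cadence; without a weak→strong cadential pair there is no antecedent–consequent relationship, so this is a phrase group rather than a period.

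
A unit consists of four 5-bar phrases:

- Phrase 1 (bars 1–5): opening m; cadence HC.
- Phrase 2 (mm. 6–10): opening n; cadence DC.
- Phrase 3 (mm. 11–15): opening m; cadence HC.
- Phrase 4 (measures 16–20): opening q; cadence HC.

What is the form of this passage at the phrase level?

Phrase 4 ends with a half cadence, no stronger than phrase 2's deceptive cadence, so the four phrases do not form a double period; nor do phrases 3–4 duplicate 1–2, so it is not a repeated period. With no phrase reaching a conclusive cadence, the passage is a phrase group.

phrase group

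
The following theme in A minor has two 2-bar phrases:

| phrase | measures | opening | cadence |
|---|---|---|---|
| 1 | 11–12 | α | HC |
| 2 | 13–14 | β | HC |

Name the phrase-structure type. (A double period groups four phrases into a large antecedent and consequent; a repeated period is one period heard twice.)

phrase group

The second phrase closes with a half cadence, which is not stronger than the first phrase's half cadence; without a weak→strong cadential pair there is no antecedent–consequent relationship, so this is a phrase group rather than a period.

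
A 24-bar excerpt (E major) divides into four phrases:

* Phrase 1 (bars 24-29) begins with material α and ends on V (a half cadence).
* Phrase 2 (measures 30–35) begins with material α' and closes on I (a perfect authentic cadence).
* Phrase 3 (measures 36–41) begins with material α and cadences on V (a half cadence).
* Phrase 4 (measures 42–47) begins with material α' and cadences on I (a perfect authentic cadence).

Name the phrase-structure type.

repeated period

The cadence pattern HC–PAC–HC–PAC is weak–strong twice, and phrases 3–4 restate phrases 1–2: a period heard twice, not a double period (which would end weakly at phrase 2).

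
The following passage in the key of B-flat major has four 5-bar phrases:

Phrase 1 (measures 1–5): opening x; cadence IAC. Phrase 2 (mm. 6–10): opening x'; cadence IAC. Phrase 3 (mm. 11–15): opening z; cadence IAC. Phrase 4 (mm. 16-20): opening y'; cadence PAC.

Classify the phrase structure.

contrasting double period

Four phrases in two halves: the first half (bars 1-10) ends with an imperfect authentic cadence, the second (mm. 11-20) with a perfect authentic cadence — a large antecedent–consequent pair, i.e. a double period.
Phrase 3 begins with different material from phrase 1, making it contrasting.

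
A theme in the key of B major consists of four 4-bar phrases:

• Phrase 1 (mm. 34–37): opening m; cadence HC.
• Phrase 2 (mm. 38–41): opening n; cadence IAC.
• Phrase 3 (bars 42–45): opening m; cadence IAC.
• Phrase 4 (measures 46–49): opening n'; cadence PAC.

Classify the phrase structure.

Four phrases in two halves: the first half (measures 34–41) ends with an imperfect authentic cadence, the second (measures 42-49) with a perfect authentic cadence — a large antecedent–consequent pair, i.e. a double period.
Phrase 3 begins with the same material as phrase 1, making it parallel.

parallel double period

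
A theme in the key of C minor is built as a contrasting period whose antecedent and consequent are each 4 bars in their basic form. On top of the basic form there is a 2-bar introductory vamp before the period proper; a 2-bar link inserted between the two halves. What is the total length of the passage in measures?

12 measures

Basic contrasting period: 4 + 4 = 8 bars.
8 (basic form) + 2 (introduction) + 2 (link) = 12.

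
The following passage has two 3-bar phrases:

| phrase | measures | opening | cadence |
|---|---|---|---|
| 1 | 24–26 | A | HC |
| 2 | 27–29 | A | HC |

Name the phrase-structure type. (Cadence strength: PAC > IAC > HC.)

Both phrases have the same opening (A) and the same cadence (half cadence): the second is a restatement, not a consequent, so this is a repeated phrase rather than a period.

repeated phrase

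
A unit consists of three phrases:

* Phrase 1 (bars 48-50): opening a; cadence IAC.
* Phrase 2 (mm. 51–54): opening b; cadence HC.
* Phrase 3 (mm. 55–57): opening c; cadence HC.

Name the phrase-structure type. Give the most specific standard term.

phrase group

The final phrase closes with a half cadence, which is not stronger than the preceding half cadence; the 3 phrases lack an overall antecedent–consequent design and so form a phrase group.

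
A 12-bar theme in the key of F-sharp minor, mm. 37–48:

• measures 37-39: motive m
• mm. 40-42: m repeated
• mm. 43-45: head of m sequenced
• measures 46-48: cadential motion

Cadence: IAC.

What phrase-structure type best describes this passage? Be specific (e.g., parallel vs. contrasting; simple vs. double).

sentence

Basic idea (bars 37–39) + its repetition (mm. 40-42) form the presentation; fragmentation and cadence (mm. 43–48) form the continuation — the 12-bar whole is a sentence.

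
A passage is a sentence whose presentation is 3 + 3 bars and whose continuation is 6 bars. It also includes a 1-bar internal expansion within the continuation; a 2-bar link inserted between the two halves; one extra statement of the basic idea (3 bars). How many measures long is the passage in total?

Basic sentence: 3 + 3 + 6 = 12 bars.
12 (basic form) + 1 (internal expansion) + 2 (link) + 3 (extra statement) = 18.

18 measures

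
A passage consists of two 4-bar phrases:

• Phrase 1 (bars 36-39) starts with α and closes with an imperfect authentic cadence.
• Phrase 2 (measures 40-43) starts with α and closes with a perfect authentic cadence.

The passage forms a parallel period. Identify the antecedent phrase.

The phrase ending with the weaker cadence (imperfect authentic cadence) is the antecedent; the one ending more conclusively (perfect authentic cadence) is the consequent. The antecedent is phrase 1.

phrase 1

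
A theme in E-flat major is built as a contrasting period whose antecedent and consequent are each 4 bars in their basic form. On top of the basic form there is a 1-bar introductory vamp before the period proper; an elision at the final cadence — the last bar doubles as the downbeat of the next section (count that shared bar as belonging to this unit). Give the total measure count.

Basic contrasting period: 4 + 4 = 8 bars.
8 (basic form) + 1 (introduction) = 9.
The elision shares a bar with the next section but does not change this unit's count.

9 measures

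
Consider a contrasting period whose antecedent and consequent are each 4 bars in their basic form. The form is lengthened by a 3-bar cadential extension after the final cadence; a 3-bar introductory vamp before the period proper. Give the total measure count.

14 measures

Basic contrasting period: 4 + 4 = 8 bars.
8 (basic form) + 3 (cadential extension) + 3 (introduction) = 14.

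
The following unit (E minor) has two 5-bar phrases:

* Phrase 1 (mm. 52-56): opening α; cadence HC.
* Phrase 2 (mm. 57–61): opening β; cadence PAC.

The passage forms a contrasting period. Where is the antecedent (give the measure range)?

measures 52–56

The antecedent is the phrase ending with the weaker cadence (half cadence, phrase 1) and the consequent the one ending more conclusively (perfect authentic cadence, phrase 2); the antecedent is bars 52-56.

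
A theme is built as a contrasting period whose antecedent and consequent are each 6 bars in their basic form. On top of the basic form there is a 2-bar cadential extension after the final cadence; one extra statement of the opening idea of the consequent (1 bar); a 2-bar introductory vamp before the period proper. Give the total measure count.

17 measures

Basic contrasting period: 6 + 6 = 12 bars.
12 (basic form) + 2 (cadential extension) + 1 (extra statement) + 2 (introduction) = 17.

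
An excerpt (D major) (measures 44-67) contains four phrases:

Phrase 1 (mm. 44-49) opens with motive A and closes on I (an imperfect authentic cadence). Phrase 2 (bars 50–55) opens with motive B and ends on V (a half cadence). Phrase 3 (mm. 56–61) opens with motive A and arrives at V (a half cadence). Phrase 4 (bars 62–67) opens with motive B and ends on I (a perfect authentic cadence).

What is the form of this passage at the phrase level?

Four phrases in two halves: the first half (mm. 44–55) ends with a half cadence, the second (mm. 56–67) with a perfect authentic cadence — a large antecedent–consequent pair, i.e. a double period.
Phrase 3 begins with the same material as phrase 1, making it parallel.

parallel double period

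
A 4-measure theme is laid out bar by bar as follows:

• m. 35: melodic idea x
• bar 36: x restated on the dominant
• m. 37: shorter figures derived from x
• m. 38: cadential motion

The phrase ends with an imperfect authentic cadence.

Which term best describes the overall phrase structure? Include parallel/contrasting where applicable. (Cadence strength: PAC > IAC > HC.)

sentence

Basic idea (m. 35) + its repetition (m. 36) form the presentation; fragmentation and cadence (mm. 37–38) form the continuation — the 4-bar whole is a sentence.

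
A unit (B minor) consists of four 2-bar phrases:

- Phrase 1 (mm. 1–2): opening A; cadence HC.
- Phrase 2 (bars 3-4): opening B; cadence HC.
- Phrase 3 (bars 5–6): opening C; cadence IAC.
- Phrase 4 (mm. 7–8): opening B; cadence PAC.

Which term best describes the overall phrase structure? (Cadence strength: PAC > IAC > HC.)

contrasting double period

Four phrases in two halves: the first half (bars 1–4) ends with a half cadence, the second (mm. 5–8) with a perfect authentic cadence — a large antecedent–consequent pair, i.e. a double period.
Phrase 3 begins with different material from phrase 1, making it contrasting.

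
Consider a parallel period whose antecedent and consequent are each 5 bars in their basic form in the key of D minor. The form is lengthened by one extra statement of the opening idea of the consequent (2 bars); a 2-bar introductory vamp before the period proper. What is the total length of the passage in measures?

Basic parallel period: 5 + 5 = 10 bars.
10 (basic form) + 2 (extra statement) + 2 (introduction) = 14.

14 measures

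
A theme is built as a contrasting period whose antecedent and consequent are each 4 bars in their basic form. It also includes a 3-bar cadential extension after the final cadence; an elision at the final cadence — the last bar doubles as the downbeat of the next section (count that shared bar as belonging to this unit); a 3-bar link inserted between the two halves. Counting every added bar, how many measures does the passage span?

Basic contrasting period: 4 + 4 = 8 bars.
8 (basic form) + 3 (cadential extension) + 3 (link) = 14.
The elision shares a bar with the next section but does not change this unit's count.

14 measures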